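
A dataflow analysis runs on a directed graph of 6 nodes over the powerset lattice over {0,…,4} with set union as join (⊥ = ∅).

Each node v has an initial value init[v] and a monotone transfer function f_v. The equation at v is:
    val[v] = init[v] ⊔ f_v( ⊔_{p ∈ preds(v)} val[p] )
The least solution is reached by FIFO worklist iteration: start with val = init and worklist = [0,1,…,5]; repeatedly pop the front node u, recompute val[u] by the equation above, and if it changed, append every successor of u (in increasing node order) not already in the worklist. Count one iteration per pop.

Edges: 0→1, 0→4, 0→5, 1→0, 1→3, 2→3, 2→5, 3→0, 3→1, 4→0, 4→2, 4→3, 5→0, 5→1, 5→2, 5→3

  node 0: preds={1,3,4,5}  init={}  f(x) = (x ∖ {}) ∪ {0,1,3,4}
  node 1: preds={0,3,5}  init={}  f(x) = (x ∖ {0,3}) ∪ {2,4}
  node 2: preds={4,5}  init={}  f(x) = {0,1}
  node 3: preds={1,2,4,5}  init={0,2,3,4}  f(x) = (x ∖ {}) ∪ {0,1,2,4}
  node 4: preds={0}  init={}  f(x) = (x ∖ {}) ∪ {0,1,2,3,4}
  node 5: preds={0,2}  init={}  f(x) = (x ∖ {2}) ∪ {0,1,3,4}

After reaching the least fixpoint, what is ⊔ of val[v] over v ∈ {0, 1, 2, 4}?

Iteration log — 10 steps:
  step 1. node 0  ⊔preds={0,2,3,4}  new={0,1,2,3,4}  old={}  +wl: 
  step 2. node 1  ⊔preds={0,1,2,3,4}  new={1,2,4}  old={}  +wl: 0
  step 3. node 2  ⊔preds={}  new={0,1}  old={}  +wl: 
  step 4. node 3  ⊔preds={0,1,2,4}  new={0,1,2,3,4}  old={0,2,3,4}  +wl: 1
  step 5. node 4  ⊔preds={0,1,2,3,4}  new={0,1,2,3,4}  old={}  +wl: 2,3
  step 6. node 5  ⊔preds={0,1,2,3,4}  new={0,1,3,4}  old={}  +wl: 
  step 7. node 0  ⊔preds={0,1,2,3,4}  new={0,1,2,3,4}  stable
  step 8. node 1  ⊔preds={0,1,2,3,4}  new={1,2,4}  stable
  step 9. node 2  ⊔preds={0,1,2,3,4}  new={0,1}  stable
  step 10. node 3  ⊔preds={0,1,2,3,4}  new={0,1,2,3,4}  stable

Least fixpoint reached:
  node 0: {0,1,2,3,4}
  node 1: {1,2,4}
  node 2: {0,1}
  node 3: {0,1,2,3,4}
  node 4: {0,1,2,3,4}
  node 5: {0,1,3,4}

{0,1,2,3,4}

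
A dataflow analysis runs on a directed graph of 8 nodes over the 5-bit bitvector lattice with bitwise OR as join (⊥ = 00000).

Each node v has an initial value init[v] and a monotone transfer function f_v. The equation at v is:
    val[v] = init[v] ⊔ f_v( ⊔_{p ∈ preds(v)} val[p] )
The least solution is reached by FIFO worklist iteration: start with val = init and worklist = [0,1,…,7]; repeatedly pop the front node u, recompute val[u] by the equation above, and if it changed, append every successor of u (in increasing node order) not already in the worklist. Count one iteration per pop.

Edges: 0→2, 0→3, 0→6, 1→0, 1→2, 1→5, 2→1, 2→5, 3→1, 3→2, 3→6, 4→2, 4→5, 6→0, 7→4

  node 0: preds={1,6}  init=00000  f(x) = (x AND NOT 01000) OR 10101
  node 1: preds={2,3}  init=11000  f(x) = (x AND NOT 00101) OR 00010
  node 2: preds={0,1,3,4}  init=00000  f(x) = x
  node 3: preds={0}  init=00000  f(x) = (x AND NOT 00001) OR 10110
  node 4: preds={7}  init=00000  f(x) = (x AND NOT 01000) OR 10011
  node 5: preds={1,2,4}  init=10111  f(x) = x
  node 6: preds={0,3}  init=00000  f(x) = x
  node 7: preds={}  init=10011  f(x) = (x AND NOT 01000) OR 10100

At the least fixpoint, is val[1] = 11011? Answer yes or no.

Trace (16 dequeues):
  [1] u=0 | in 11000 | out 10101 | prev 00000 | push {}
  [2] u=1 | in 00000 | out 11010 | prev 11000 | push {0}
  [3] u=2 | in 11111 | out 11111 | prev 00000 | push {1}
  [4] u=3 | in 10101 | out 10110 | prev 00000 | push {2}
  [5] u=4 | in 10011 | out 10011 | prev 00000 | push {}
  [6] u=5 | in 11111 | out 11111 | prev 10111 | push {}
  [7] u=6 | in 10111 | out 10111 | prev 00000 | push {}
  [8] u=7 | in 00000 | out 10111 | prev 10011 | push {4}
  [9] u=0 | in 11111 | out 10111 | prev 10101 | push {3,6}
  [10] u=1 | in 11111 | out 11010 | ==
  [11] u=2 | in 11111 | out 11111 | ==
  [12] u=4 | in 10111 | out 10111 | prev 10011 | push {2,5}
  [13] u=3 | in 10111 | out 10110 | ==
  [14] u=6 | in 10111 | out 10111 | ==
  [15] u=2 | in 11111 | out 11111 | ==
  [16] u=5 | in 11111 | out 11111 | ==

Converged values:
  [0] 10111
  [1] 11010
  [2] 11111
  [3] 10110
  [4] 10111
  [5] 11111
  [6] 10111
  [7] 10111

no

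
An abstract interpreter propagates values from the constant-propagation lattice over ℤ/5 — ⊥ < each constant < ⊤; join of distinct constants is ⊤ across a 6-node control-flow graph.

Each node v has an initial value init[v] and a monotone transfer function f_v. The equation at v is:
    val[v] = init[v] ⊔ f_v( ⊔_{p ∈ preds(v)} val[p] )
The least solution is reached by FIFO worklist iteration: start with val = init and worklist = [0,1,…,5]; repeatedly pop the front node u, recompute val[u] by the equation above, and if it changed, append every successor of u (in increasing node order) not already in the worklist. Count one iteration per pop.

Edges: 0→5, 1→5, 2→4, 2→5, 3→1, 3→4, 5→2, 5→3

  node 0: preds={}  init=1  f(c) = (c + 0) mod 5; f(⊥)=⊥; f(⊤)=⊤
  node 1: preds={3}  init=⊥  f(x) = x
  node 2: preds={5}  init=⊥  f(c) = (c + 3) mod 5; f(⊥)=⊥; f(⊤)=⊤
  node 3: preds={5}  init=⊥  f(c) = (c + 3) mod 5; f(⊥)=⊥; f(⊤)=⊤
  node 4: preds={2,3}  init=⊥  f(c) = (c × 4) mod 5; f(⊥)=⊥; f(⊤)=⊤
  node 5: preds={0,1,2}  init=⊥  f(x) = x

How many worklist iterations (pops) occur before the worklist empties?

Trace (17 dequeues):
  [1] u=0 | in ⊥ | out 1 | ==
  [2] u=1 | in ⊥ | out ⊥ | ==
  [3] u=2 | in ⊥ | out ⊥ | ==
  [4] u=3 | in ⊥ | out ⊥ | ==
  [5] u=4 | in ⊥ | out ⊥ | ==
  [6] u=5 | in 1 | out 1 | prev ⊥ | push {2,3}
  [7] u=2 | in 1 | out 4 | prev ⊥ | push {4,5}
  [8] u=3 | in 1 | out 4 | prev ⊥ | push {1}
  [9] u=4 | in 4 | out 1 | prev ⊥ | push {}
  [10] u=5 | in ⊤ | out ⊤ | prev 1 | push {2,3}
  [11] u=1 | in 4 | out 4 | prev ⊥ | push {5}
  [12] u=2 | in ⊤ | out ⊤ | prev 4 | push {4}
  [13] u=3 | in ⊤ | out ⊤ | prev 4 | push {1}
  [14] u=5 | in ⊤ | out ⊤ | ==
  [15] u=4 | in ⊤ | out ⊤ | prev 1 | push {}
  [16] u=1 | in ⊤ | out ⊤ | prev 4 | push {5}
  [17] u=5 | in ⊤ | out ⊤ | ==

Converged values:
  [0] 1
  [1] ⊤
  [2] ⊤
  [3] ⊤
  [4] ⊤
  [5] ⊤

17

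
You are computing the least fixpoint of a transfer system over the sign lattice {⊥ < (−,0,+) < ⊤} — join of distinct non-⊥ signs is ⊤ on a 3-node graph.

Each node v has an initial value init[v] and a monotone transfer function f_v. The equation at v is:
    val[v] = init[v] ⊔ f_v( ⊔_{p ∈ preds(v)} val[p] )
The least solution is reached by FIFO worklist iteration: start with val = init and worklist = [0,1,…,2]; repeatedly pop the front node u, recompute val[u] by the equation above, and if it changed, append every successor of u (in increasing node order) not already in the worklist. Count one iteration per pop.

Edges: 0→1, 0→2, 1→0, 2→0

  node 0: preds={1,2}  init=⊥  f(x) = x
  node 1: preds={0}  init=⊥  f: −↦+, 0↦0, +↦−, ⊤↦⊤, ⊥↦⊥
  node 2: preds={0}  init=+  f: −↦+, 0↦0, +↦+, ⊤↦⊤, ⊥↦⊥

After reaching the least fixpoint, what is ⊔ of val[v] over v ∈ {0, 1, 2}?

Worklist (7 pops):
  #1 pop 0: in=+ → + (was ⊥); enqueue []
  #2 pop 1: in=+ → − (was ⊥); enqueue [0]
  #3 pop 2: in=+ → + (no change)
  #4 pop 0: in=⊤ → ⊤ (was +); enqueue [1,2]
  #5 pop 1: in=⊤ → ⊤ (was −); enqueue [0]
  #6 pop 2: in=⊤ → ⊤ (was +); enqueue []
  #7 pop 0: in=⊤ → ⊤ (no change)

Fixpoint:
  val[0] = ⊤
  val[1] = ⊤
  val[2] = ⊤

⊤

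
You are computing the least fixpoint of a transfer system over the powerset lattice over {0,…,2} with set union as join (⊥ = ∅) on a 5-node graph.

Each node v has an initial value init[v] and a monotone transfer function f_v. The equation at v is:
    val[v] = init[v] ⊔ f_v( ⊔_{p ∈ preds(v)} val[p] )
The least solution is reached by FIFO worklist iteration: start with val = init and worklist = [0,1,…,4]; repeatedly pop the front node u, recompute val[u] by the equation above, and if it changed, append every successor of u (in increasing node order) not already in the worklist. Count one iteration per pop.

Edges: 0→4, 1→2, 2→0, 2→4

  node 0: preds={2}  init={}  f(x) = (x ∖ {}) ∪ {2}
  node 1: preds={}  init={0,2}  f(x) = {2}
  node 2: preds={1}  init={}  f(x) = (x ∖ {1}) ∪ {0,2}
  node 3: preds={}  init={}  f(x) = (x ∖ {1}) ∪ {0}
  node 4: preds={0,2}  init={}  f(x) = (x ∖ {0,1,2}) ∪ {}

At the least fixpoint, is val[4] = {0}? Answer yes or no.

no

Iteration log — 7 steps:
  step 1. node 0  ⊔preds={}  new={2}  old={}  +wl: 
  step 2. node 1  ⊔preds={}  new={0,2}  stable
  step 3. node 2  ⊔preds={0,2}  new={0,2}  old={}  +wl: 0
  step 4. node 3  ⊔preds={}  new={0}  old={}  +wl: 
  step 5. node 4  ⊔preds={0,2}  new={}  stable
  step 6. node 0  ⊔preds={0,2}  new={0,2}  old={2}  +wl: 4
  step 7. node 4  ⊔preds={0,2}  new={}  stable

Least fixpoint reached:
  node 0: {0,2}
  node 1: {0,2}
  node 2: {0,2}
  node 3: {0}
  node 4: {}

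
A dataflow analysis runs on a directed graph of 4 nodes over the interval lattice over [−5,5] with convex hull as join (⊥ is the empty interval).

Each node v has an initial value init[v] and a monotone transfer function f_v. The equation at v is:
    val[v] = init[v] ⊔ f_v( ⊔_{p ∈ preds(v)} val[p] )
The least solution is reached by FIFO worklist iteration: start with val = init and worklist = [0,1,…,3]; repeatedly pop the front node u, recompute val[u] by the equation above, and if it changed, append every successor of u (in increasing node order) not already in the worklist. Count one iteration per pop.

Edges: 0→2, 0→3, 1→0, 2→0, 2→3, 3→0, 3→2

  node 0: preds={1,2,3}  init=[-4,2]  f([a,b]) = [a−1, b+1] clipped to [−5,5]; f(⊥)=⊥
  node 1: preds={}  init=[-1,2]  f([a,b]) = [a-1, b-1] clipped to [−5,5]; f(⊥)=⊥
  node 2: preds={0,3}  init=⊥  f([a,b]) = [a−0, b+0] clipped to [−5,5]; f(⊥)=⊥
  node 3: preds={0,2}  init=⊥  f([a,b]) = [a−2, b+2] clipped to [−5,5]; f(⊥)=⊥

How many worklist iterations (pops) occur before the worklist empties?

Worklist (8 pops):
  #1 pop 0: in=[-1,2] → [-4,3] (was [-4,2]); enqueue []
  #2 pop 1: in=⊥ → [-1,2] (no change)
  #3 pop 2: in=[-4,3] → [-4,3] (was ⊥); enqueue [0]
  #4 pop 3: in=[-4,3] → [-5,5] (was ⊥); enqueue [2]
  #5 pop 0: in=[-5,5] → [-5,5] (was [-4,3]); enqueue [3]
  #6 pop 2: in=[-5,5] → [-5,5] (was [-4,3]); enqueue [0]
  #7 pop 3: in=[-5,5] → [-5,5] (no change)
  #8 pop 0: in=[-5,5] → [-5,5] (no change)

Fixpoint:
  val[0] = [-5,5]
  val[1] = [-1,2]
  val[2] = [-5,5]
  val[3] = [-5,5]

8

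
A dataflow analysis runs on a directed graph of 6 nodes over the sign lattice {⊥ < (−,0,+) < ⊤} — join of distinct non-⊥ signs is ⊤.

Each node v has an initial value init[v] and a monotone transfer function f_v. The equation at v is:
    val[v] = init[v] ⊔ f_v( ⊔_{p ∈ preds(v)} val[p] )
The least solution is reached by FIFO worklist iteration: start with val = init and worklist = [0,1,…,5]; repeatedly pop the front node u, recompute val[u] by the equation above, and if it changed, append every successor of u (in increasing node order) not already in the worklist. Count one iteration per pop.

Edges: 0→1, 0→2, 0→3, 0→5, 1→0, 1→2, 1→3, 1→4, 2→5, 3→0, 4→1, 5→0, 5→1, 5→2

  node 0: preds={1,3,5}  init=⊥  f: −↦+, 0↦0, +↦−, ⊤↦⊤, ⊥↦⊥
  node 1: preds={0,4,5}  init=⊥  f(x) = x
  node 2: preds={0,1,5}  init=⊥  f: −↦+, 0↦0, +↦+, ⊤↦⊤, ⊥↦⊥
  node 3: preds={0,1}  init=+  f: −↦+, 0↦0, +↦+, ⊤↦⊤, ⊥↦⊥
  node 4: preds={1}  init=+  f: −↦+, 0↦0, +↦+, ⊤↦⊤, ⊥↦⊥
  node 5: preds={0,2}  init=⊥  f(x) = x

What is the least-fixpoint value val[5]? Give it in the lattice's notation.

Iteration log — 11 steps:
  step 1. node 0  ⊔preds=+  new=−  old=⊥  +wl: 
  step 2. node 1  ⊔preds=⊤  new=⊤  old=⊥  +wl: 0
  step 3. node 2  ⊔preds=⊤  new=⊤  old=⊥  +wl: 
  step 4. node 3  ⊔preds=⊤  new=⊤  old=+  +wl: 
  step 5. node 4  ⊔preds=⊤  new=⊤  old=+  +wl: 1
  step 6. node 5  ⊔preds=⊤  new=⊤  old=⊥  +wl: 2
  step 7. node 0  ⊔preds=⊤  new=⊤  old=−  +wl: 3,5
  step 8. node 1  ⊔preds=⊤  new=⊤  stable
  step 9. node 2  ⊔preds=⊤  new=⊤  stable
  step 10. node 3  ⊔preds=⊤  new=⊤  stable
  step 11. node 5  ⊔preds=⊤  new=⊤  stable

Least fixpoint reached:
  node 0: ⊤
  node 1: ⊤
  node 2: ⊤
  node 3: ⊤
  node 4: ⊤
  node 5: ⊤

⊤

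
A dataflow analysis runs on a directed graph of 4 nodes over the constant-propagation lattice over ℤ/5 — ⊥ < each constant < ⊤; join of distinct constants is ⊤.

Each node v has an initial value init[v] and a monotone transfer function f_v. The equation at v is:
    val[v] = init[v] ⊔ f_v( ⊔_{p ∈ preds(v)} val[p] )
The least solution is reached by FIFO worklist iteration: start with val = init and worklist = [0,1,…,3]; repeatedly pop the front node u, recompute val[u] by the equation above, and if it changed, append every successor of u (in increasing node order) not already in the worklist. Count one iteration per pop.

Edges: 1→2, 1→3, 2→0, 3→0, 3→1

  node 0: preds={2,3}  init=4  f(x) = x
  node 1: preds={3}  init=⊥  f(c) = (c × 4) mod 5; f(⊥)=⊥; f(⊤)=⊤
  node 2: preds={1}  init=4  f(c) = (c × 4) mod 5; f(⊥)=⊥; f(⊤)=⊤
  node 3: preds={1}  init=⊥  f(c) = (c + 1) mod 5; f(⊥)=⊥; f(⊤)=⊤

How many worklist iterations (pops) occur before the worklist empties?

Worklist (4 pops):
  #1 pop 0: in=4 → 4 (no change)
  #2 pop 1: in=⊥ → ⊥ (no change)
  #3 pop 2: in=⊥ → 4 (no change)
  #4 pop 3: in=⊥ → ⊥ (no change)

Fixpoint:
  val[0] = 4
  val[1] = ⊥
  val[2] = 4
  val[3] = ⊥

4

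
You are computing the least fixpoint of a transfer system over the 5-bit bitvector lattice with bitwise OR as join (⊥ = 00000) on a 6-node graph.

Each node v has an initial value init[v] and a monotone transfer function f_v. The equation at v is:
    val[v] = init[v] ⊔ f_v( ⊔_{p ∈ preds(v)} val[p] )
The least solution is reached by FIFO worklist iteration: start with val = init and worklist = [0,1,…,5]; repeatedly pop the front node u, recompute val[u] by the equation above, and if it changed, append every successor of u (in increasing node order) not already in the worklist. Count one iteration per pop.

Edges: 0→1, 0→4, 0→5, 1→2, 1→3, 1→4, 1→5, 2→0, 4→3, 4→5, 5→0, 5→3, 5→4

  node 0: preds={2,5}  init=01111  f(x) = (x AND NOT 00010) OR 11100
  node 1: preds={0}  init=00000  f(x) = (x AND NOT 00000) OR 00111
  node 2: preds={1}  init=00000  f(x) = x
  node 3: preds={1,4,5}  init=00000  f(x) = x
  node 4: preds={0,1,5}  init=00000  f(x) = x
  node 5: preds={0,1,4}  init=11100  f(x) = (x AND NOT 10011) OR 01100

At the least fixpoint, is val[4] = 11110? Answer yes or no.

Trace (8 dequeues):
  [1] u=0 | in 11100 | out 11111 | prev 01111 | push {}
  [2] u=1 | in 11111 | out 11111 | prev 00000 | push {}
  [3] u=2 | in 11111 | out 11111 | prev 00000 | push {0}
  [4] u=3 | in 11111 | out 11111 | prev 00000 | push {}
  [5] u=4 | in 11111 | out 11111 | prev 00000 | push {3}
  [6] u=5 | in 11111 | out 11100 | ==
  [7] u=0 | in 11111 | out 11111 | ==
  [8] u=3 | in 11111 | out 11111 | ==

Converged values:
  [0] 11111
  [1] 11111
  [2] 11111
  [3] 11111
  [4] 11111
  [5] 11100

no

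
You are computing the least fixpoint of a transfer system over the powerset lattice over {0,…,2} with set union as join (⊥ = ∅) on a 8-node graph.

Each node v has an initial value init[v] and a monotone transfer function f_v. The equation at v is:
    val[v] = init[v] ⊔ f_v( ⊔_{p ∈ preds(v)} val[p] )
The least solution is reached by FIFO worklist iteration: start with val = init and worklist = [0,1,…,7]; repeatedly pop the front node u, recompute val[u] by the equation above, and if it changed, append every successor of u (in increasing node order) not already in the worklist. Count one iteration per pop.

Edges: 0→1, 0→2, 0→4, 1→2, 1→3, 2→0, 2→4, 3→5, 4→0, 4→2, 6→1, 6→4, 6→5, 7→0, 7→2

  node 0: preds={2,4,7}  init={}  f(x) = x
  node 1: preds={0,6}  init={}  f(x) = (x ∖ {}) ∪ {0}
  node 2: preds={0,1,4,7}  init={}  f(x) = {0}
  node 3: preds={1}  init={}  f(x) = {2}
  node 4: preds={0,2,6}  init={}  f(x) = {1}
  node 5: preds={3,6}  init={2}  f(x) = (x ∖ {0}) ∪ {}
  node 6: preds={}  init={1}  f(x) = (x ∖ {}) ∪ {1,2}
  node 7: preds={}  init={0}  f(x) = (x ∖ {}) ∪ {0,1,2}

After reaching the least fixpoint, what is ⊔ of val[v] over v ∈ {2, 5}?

Trace (15 dequeues):
  [1] u=0 | in {0} | out {0} | prev {} | push {}
  [2] u=1 | in {0,1} | out {0,1} | prev {} | push {}
  [3] u=2 | in {0,1} | out {0} | prev {} | push {0}
  [4] u=3 | in {0,1} | out {2} | prev {} | push {}
  [5] u=4 | in {0,1} | out {1} | prev {} | push {2}
  [6] u=5 | in {1,2} | out {1,2} | prev {2} | push {}
  [7] u=6 | in {} | out {1,2} | prev {1} | push {1,4,5}
  [8] u=7 | in {} | out {0,1,2} | prev {0} | push {}
  [9] u=0 | in {0,1,2} | out {0,1,2} | prev {0} | push {}
  [10] u=2 | in {0,1,2} | out {0} | ==
  [11] u=1 | in {0,1,2} | out {0,1,2} | prev {0,1} | push {2,3}
  [12] u=4 | in {0,1,2} | out {1} | ==
  [13] u=5 | in {1,2} | out {1,2} | ==
  [14] u=2 | in {0,1,2} | out {0} | ==
  [15] u=3 | in {0,1,2} | out {2} | ==

Converged values:
  [0] {0,1,2}
  [1] {0,1,2}
  [2] {0}
  [3] {2}
  [4] {1}
  [5] {1,2}
  [6] {1,2}
  [7] {0,1,2}

{0,1,2}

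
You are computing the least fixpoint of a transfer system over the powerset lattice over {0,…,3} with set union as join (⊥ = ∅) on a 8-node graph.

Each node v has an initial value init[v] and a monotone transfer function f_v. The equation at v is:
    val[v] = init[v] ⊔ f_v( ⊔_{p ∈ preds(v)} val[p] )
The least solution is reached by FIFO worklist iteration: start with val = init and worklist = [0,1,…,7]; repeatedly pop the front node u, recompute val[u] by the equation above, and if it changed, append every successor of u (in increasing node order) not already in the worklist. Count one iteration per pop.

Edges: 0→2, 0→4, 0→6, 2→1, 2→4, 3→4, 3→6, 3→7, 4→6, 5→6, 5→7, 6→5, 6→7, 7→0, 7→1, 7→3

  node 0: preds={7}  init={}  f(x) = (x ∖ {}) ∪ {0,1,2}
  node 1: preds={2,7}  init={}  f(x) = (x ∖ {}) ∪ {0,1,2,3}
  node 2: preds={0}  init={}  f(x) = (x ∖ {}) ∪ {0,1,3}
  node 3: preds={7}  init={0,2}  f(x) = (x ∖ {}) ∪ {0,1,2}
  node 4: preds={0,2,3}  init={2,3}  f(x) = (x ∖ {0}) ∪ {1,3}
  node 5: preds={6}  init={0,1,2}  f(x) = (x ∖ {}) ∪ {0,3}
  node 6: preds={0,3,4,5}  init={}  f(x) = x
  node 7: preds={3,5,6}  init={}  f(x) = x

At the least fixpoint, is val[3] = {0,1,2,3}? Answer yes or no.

yes

Worklist (16 pops):
  #1 pop 0: in={} → {0,1,2} (was {}); enqueue []
  #2 pop 1: in={} → {0,1,2,3} (was {}); enqueue []
  #3 pop 2: in={0,1,2} → {0,1,2,3} (was {}); enqueue [1]
  #4 pop 3: in={} → {0,1,2} (was {0,2}); enqueue []
  #5 pop 4: in={0,1,2,3} → {1,2,3} (was {2,3}); enqueue []
  #6 pop 5: in={} → {0,1,2,3} (was {0,1,2}); enqueue []
  #7 pop 6: in={0,1,2,3} → {0,1,2,3} (was {}); enqueue [5]
  #8 pop 7: in={0,1,2,3} → {0,1,2,3} (was {}); enqueue [0,3]
  #9 pop 1: in={0,1,2,3} → {0,1,2,3} (no change)
  #10 pop 5: in={0,1,2,3} → {0,1,2,3} (no change)
  #11 pop 0: in={0,1,2,3} → {0,1,2,3} (was {0,1,2}); enqueue [2,4,6]
  #12 pop 3: in={0,1,2,3} → {0,1,2,3} (was {0,1,2}); enqueue [7]
  #13 pop 2: in={0,1,2,3} → {0,1,2,3} (no change)
  #14 pop 4: in={0,1,2,3} → {1,2,3} (no change)
  #15 pop 6: in={0,1,2,3} → {0,1,2,3} (no change)
  #16 pop 7: in={0,1,2,3} → {0,1,2,3} (no change)

Fixpoint:
  val[0] = {0,1,2,3}
  val[1] = {0,1,2,3}
  val[2] = {0,1,2,3}
  val[3] = {0,1,2,3}
  val[4] = {1,2,3}
  val[5] = {0,1,2,3}
  val[6] = {0,1,2,3}
  val[7] = {0,1,2,3}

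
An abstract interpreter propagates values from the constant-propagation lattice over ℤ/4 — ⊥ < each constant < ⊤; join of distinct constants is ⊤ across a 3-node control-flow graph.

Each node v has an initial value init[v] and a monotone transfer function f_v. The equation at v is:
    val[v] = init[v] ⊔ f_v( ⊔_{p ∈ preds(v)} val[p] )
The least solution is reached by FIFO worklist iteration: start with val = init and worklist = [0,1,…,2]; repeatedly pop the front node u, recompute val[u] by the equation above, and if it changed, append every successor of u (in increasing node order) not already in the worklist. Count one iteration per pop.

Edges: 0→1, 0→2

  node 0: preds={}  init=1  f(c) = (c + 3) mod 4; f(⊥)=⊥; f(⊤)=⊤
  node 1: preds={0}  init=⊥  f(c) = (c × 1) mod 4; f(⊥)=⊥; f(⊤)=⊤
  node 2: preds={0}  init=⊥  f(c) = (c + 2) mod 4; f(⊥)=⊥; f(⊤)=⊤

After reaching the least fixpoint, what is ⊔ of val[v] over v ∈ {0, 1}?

Iteration log — 3 steps:
  step 1. node 0  ⊔preds=⊥  new=1  stable
  step 2. node 1  ⊔preds=1  new=1  old=⊥  +wl: 
  step 3. node 2  ⊔preds=1  new=3  old=⊥  +wl: 

Least fixpoint reached:
  node 0: 1
  node 1: 1
  node 2: 3

1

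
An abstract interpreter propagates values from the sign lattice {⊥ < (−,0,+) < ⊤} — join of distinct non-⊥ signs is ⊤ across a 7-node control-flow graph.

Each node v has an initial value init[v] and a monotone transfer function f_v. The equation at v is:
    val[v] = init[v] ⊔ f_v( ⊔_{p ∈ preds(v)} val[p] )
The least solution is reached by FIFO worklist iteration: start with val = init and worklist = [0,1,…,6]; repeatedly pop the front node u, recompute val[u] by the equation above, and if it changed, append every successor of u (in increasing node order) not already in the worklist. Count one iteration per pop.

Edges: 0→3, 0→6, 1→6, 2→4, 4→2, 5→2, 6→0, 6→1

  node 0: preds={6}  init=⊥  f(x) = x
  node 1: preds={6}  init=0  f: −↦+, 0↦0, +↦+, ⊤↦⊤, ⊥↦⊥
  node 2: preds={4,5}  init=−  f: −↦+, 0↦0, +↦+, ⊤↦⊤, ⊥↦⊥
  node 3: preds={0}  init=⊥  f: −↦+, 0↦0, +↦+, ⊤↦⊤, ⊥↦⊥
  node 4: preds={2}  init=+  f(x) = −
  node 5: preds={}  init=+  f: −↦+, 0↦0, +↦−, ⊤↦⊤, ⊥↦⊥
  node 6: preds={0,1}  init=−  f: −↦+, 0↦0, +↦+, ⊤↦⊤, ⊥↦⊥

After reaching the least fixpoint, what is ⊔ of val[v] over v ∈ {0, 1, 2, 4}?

⊤

Trace (12 dequeues):
  [1] u=0 | in − | out − | prev ⊥ | push {}
  [2] u=1 | in − | out ⊤ | prev 0 | push {}
  [3] u=2 | in + | out ⊤ | prev − | push {}
  [4] u=3 | in − | out + | prev ⊥ | push {}
  [5] u=4 | in ⊤ | out ⊤ | prev + | push {2}
  [6] u=5 | in ⊥ | out + | ==
  [7] u=6 | in ⊤ | out ⊤ | prev − | push {0,1}
  [8] u=2 | in ⊤ | out ⊤ | ==
  [9] u=0 | in ⊤ | out ⊤ | prev − | push {3,6}
  [10] u=1 | in ⊤ | out ⊤ | ==
  [11] u=3 | in ⊤ | out ⊤ | prev + | push {}
  [12] u=6 | in ⊤ | out ⊤ | ==

Converged values:
  [0] ⊤
  [1] ⊤
  [2] ⊤
  [3] ⊤
  [4] ⊤
  [5] +
  [6] ⊤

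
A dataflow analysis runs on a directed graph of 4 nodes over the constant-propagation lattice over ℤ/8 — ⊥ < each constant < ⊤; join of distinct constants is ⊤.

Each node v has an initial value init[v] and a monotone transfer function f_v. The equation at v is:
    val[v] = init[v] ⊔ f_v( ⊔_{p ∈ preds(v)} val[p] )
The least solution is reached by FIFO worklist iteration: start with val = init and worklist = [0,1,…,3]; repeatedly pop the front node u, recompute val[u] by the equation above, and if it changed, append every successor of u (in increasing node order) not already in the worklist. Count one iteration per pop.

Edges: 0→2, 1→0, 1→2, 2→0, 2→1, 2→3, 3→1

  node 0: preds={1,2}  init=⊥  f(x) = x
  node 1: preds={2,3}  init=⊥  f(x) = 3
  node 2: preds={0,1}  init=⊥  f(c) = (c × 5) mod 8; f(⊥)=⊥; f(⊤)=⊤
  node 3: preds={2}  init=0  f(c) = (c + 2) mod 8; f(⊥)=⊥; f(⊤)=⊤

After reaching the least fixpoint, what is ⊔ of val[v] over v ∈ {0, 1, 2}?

Trace (10 dequeues):
  [1] u=0 | in ⊥ | out ⊥ | ==
  [2] u=1 | in 0 | out 3 | prev ⊥ | push {0}
  [3] u=2 | in 3 | out 7 | prev ⊥ | push {1}
  [4] u=3 | in 7 | out ⊤ | prev 0 | push {}
  [5] u=0 | in ⊤ | out ⊤ | prev ⊥ | push {2}
  [6] u=1 | in ⊤ | out 3 | ==
  [7] u=2 | in ⊤ | out ⊤ | prev 7 | push {0,1,3}
  [8] u=0 | in ⊤ | out ⊤ | ==
  [9] u=1 | in ⊤ | out 3 | ==
  [10] u=3 | in ⊤ | out ⊤ | ==

Converged values:
  [0] ⊤
  [1] 3
  [2] ⊤
  [3] ⊤

⊤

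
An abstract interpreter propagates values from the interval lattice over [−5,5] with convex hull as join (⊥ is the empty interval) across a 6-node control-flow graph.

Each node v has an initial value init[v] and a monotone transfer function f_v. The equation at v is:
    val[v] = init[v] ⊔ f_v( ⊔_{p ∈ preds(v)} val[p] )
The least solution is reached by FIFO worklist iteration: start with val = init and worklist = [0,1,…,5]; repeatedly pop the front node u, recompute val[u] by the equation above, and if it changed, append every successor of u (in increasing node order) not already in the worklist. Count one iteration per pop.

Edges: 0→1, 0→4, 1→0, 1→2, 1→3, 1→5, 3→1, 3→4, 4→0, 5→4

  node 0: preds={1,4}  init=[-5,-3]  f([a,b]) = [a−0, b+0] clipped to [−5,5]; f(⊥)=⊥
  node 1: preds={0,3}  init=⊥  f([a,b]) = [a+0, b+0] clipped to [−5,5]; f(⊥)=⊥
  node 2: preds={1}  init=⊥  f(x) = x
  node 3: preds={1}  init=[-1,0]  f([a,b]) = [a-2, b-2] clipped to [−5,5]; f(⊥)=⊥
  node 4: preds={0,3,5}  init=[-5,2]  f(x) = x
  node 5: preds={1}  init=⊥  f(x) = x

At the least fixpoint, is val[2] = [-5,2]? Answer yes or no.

Trace (9 dequeues):
  [1] u=0 | in [-5,2] | out [-5,2] | prev [-5,-3] | push {}
  [2] u=1 | in [-5,2] | out [-5,2] | prev ⊥ | push {0}
  [3] u=2 | in [-5,2] | out [-5,2] | prev ⊥ | push {}
  [4] u=3 | in [-5,2] | out [-5,0] | prev [-1,0] | push {1}
  [5] u=4 | in [-5,2] | out [-5,2] | ==
  [6] u=5 | in [-5,2] | out [-5,2] | prev ⊥ | push {4}
  [7] u=0 | in [-5,2] | out [-5,2] | ==
  [8] u=1 | in [-5,2] | out [-5,2] | ==
  [9] u=4 | in [-5,2] | out [-5,2] | ==

Converged values:
  [0] [-5,2]
  [1] [-5,2]
  [2] [-5,2]
  [3] [-5,0]
  [4] [-5,2]
  [5] [-5,2]

yes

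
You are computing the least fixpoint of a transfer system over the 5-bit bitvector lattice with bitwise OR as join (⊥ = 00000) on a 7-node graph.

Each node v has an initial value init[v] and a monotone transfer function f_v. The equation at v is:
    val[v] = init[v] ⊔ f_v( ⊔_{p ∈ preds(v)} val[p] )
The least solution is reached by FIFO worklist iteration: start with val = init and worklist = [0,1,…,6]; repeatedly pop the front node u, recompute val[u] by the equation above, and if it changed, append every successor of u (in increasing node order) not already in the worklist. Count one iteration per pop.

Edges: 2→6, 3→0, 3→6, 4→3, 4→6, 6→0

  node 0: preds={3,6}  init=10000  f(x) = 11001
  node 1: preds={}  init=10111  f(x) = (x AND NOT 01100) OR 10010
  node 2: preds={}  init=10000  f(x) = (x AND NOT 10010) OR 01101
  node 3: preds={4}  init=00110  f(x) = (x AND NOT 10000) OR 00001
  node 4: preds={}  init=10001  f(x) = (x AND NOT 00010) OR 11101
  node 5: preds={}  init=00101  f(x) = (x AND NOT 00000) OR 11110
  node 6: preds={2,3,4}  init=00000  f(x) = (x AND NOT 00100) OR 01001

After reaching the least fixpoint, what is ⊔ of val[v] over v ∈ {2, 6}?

Worklist (11 pops):
  #1 pop 0: in=00110 → 11001 (was 10000); enqueue []
  #2 pop 1: in=00000 → 10111 (no change)
  #3 pop 2: in=00000 → 11101 (was 10000); enqueue []
  #4 pop 3: in=10001 → 00111 (was 00110); enqueue [0]
  #5 pop 4: in=00000 → 11101 (was 10001); enqueue [3]
  #6 pop 5: in=00000 → 11111 (was 00101); enqueue []
  #7 pop 6: in=11111 → 11011 (was 00000); enqueue []
  #8 pop 0: in=11111 → 11001 (no change)
  #9 pop 3: in=11101 → 01111 (was 00111); enqueue [0,6]
  #10 pop 0: in=11111 → 11001 (no change)
  #11 pop 6: in=11111 → 11011 (no change)

Fixpoint:
  val[0] = 11001
  val[1] = 10111
  val[2] = 11101
  val[3] = 01111
  val[4] = 11101
  val[5] = 11111
  val[6] = 11011

11111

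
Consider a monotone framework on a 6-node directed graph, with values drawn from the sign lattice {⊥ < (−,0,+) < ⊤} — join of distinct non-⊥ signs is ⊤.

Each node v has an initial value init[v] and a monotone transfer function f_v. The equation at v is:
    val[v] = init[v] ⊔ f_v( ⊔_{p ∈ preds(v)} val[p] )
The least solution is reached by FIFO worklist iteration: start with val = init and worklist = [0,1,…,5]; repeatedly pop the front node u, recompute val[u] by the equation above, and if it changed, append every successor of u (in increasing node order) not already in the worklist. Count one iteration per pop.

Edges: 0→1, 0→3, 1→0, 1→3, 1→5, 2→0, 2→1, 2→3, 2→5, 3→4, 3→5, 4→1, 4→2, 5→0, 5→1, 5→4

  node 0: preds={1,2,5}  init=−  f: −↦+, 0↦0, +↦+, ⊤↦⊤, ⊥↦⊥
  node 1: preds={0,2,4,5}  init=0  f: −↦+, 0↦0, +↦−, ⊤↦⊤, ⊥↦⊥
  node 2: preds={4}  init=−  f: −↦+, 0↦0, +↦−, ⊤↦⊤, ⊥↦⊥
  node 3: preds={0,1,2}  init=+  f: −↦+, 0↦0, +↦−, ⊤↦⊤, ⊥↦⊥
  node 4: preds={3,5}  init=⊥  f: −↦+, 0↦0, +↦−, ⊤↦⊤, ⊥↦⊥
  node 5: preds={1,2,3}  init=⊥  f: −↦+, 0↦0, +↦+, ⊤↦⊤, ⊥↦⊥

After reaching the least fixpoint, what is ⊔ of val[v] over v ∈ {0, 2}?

⊤

Trace (14 dequeues):
  [1] u=0 | in ⊤ | out ⊤ | prev − | push {}
  [2] u=1 | in ⊤ | out ⊤ | prev 0 | push {0}
  [3] u=2 | in ⊥ | out − | ==
  [4] u=3 | in ⊤ | out ⊤ | prev + | push {}
  [5] u=4 | in ⊤ | out ⊤ | prev ⊥ | push {1,2}
  [6] u=5 | in ⊤ | out ⊤ | prev ⊥ | push {4}
  [7] u=0 | in ⊤ | out ⊤ | ==
  [8] u=1 | in ⊤ | out ⊤ | ==
  [9] u=2 | in ⊤ | out ⊤ | prev − | push {0,1,3,5}
  [10] u=4 | in ⊤ | out ⊤ | ==
  [11] u=0 | in ⊤ | out ⊤ | ==
  [12] u=1 | in ⊤ | out ⊤ | ==
  [13] u=3 | in ⊤ | out ⊤ | ==
  [14] u=5 | in ⊤ | out ⊤ | ==

Converged values:
  [0] ⊤
  [1] ⊤
  [2] ⊤
  [3] ⊤
  [4] ⊤
  [5] ⊤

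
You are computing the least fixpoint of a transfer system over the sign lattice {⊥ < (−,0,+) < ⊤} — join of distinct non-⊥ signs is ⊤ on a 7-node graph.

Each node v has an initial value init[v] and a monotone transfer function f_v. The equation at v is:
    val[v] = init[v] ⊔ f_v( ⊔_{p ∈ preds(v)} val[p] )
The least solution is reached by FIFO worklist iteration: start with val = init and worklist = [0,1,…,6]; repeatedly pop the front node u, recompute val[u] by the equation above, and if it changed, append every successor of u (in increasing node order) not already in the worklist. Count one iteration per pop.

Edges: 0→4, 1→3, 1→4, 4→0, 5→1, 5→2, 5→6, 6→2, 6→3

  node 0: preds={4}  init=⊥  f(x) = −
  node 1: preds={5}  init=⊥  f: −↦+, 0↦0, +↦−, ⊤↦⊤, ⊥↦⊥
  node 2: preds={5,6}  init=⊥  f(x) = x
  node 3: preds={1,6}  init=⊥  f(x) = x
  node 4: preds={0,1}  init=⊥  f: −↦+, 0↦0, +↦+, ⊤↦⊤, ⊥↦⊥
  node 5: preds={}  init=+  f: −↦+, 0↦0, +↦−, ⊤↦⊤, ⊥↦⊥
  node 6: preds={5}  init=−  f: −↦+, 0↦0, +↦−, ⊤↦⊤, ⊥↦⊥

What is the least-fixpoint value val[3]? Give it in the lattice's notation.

Iteration log — 8 steps:
  step 1. node 0  ⊔preds=⊥  new=−  old=⊥  +wl: 
  step 2. node 1  ⊔preds=+  new=−  old=⊥  +wl: 
  step 3. node 2  ⊔preds=⊤  new=⊤  old=⊥  +wl: 
  step 4. node 3  ⊔preds=−  new=−  old=⊥  +wl: 
  step 5. node 4  ⊔preds=−  new=+  old=⊥  +wl: 0
  step 6. node 5  ⊔preds=⊥  new=+  stable
  step 7. node 6  ⊔preds=+  new=−  stable
  step 8. node 0  ⊔preds=+  new=−  stable

Least fixpoint reached:
  node 0: −
  node 1: −
  node 2: ⊤
  node 3: −
  node 4: +
  node 5: +
  node 6: −

−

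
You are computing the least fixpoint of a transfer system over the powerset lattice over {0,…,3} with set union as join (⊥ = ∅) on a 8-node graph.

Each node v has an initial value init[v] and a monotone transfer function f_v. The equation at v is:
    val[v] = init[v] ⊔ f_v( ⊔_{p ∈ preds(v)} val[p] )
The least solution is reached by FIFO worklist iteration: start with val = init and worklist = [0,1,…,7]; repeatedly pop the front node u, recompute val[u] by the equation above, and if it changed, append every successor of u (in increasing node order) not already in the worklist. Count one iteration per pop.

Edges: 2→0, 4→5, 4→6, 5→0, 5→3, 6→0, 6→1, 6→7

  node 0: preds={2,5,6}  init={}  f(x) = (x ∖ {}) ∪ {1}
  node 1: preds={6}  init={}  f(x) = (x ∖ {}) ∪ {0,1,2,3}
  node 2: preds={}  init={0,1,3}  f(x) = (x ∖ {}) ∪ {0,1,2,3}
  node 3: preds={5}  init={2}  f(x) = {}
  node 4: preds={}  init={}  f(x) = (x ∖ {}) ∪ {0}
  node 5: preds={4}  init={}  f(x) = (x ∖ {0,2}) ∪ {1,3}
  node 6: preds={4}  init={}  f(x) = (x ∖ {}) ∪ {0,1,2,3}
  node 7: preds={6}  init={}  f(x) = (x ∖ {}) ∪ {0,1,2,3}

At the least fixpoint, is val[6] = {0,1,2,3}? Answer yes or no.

yes

Trace (11 dequeues):
  [1] u=0 | in {0,1,3} | out {0,1,3} | prev {} | push {}
  [2] u=1 | in {} | out {0,1,2,3} | prev {} | push {}
  [3] u=2 | in {} | out {0,1,2,3} | prev {0,1,3} | push {0}
  [4] u=3 | in {} | out {2} | ==
  [5] u=4 | in {} | out {0} | prev {} | push {}
  [6] u=5 | in {0} | out {1,3} | prev {} | push {3}
  [7] u=6 | in {0} | out {0,1,2,3} | prev {} | push {1}
  [8] u=7 | in {0,1,2,3} | out {0,1,2,3} | prev {} | push {}
  [9] u=0 | in {0,1,2,3} | out {0,1,2,3} | prev {0,1,3} | push {}
  [10] u=3 | in {1,3} | out {2} | ==
  [11] u=1 | in {0,1,2,3} | out {0,1,2,3} | ==

Converged values:
  [0] {0,1,2,3}
  [1] {0,1,2,3}
  [2] {0,1,2,3}
  [3] {2}
  [4] {0}
  [5] {1,3}
  [6] {0,1,2,3}
  [7] {0,1,2,3}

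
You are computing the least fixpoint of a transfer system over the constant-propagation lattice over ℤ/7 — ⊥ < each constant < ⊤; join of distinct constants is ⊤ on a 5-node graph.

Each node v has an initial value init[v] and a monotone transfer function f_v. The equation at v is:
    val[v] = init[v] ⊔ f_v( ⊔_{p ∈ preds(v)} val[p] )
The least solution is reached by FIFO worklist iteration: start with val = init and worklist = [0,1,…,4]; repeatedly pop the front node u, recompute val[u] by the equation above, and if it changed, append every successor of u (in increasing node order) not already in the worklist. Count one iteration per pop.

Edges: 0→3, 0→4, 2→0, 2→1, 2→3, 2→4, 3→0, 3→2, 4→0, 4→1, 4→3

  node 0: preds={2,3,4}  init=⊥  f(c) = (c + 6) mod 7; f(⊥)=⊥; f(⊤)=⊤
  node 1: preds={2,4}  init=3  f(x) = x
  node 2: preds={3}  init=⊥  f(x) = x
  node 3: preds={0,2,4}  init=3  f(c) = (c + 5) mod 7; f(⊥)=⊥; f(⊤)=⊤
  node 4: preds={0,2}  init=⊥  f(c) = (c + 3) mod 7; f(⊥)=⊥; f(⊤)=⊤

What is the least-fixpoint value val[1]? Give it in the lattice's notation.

Trace (12 dequeues):
  [1] u=0 | in 3 | out 2 | prev ⊥ | push {}
  [2] u=1 | in ⊥ | out 3 | ==
  [3] u=2 | in 3 | out 3 | prev ⊥ | push {0,1}
  [4] u=3 | in ⊤ | out ⊤ | prev 3 | push {2}
  [5] u=4 | in ⊤ | out ⊤ | prev ⊥ | push {3}
  [6] u=0 | in ⊤ | out ⊤ | prev 2 | push {4}
  [7] u=1 | in ⊤ | out ⊤ | prev 3 | push {}
  [8] u=2 | in ⊤ | out ⊤ | prev 3 | push {0,1}
  [9] u=3 | in ⊤ | out ⊤ | ==
  [10] u=4 | in ⊤ | out ⊤ | ==
  [11] u=0 | in ⊤ | out ⊤ | ==
  [12] u=1 | in ⊤ | out ⊤ | ==

Converged values:
  [0] ⊤
  [1] ⊤
  [2] ⊤
  [3] ⊤
  [4] ⊤

⊤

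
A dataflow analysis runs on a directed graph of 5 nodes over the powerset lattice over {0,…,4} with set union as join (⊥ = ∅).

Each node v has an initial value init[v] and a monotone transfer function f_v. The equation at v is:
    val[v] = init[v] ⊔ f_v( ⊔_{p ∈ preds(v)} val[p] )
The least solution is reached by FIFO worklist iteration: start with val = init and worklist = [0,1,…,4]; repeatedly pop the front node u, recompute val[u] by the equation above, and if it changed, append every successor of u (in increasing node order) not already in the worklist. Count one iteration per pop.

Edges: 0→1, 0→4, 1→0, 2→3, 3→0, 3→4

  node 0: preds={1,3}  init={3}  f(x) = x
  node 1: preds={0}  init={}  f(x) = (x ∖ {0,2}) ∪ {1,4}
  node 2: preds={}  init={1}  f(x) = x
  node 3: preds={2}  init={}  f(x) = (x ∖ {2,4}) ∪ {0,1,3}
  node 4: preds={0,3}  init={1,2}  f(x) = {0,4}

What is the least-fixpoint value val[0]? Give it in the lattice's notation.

{0,1,3,4}

Worklist (8 pops):
  #1 pop 0: in={} → {3} (no change)
  #2 pop 1: in={3} → {1,3,4} (was {}); enqueue [0]
  #3 pop 2: in={} → {1} (no change)
  #4 pop 3: in={1} → {0,1,3} (was {}); enqueue []
  #5 pop 4: in={0,1,3} → {0,1,2,4} (was {1,2}); enqueue []
  #6 pop 0: in={0,1,3,4} → {0,1,3,4} (was {3}); enqueue [1,4]
  #7 pop 1: in={0,1,3,4} → {1,3,4} (no change)
  #8 pop 4: in={0,1,3,4} → {0,1,2,4} (no change)

Fixpoint:
  val[0] = {0,1,3,4}
  val[1] = {1,3,4}
  val[2] = {1}
  val[3] = {0,1,3}
  val[4] = {0,1,2,4}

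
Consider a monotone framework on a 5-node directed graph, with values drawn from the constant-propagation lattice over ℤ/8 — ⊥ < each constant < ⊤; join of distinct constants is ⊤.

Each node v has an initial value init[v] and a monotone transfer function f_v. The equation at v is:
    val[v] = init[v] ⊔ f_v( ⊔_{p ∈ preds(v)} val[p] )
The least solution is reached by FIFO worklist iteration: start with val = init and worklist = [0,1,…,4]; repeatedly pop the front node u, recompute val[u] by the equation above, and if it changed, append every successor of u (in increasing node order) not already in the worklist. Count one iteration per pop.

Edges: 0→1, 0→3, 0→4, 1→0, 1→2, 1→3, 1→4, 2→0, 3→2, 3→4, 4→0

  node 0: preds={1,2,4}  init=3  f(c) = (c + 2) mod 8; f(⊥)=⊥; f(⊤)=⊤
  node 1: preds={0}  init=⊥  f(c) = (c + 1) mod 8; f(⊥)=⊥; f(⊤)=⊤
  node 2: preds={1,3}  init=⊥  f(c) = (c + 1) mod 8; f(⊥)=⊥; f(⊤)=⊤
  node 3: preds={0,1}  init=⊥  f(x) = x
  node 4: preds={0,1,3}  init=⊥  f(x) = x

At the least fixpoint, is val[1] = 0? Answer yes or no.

no

Worklist (12 pops):
  #1 pop 0: in=⊥ → 3 (no change)
  #2 pop 1: in=3 → 4 (was ⊥); enqueue [0]
  #3 pop 2: in=4 → 5 (was ⊥); enqueue []
  #4 pop 3: in=⊤ → ⊤ (was ⊥); enqueue [2]
  #5 pop 4: in=⊤ → ⊤ (was ⊥); enqueue []
  #6 pop 0: in=⊤ → ⊤ (was 3); enqueue [1,3,4]
  #7 pop 2: in=⊤ → ⊤ (was 5); enqueue [0]
  #8 pop 1: in=⊤ → ⊤ (was 4); enqueue [2]
  #9 pop 3: in=⊤ → ⊤ (no change)
  #10 pop 4: in=⊤ → ⊤ (no change)
  #11 pop 0: in=⊤ → ⊤ (no change)
  #12 pop 2: in=⊤ → ⊤ (no change)

Fixpoint:
  val[0] = ⊤
  val[1] = ⊤
  val[2] = ⊤
  val[3] = ⊤
  val[4] = ⊤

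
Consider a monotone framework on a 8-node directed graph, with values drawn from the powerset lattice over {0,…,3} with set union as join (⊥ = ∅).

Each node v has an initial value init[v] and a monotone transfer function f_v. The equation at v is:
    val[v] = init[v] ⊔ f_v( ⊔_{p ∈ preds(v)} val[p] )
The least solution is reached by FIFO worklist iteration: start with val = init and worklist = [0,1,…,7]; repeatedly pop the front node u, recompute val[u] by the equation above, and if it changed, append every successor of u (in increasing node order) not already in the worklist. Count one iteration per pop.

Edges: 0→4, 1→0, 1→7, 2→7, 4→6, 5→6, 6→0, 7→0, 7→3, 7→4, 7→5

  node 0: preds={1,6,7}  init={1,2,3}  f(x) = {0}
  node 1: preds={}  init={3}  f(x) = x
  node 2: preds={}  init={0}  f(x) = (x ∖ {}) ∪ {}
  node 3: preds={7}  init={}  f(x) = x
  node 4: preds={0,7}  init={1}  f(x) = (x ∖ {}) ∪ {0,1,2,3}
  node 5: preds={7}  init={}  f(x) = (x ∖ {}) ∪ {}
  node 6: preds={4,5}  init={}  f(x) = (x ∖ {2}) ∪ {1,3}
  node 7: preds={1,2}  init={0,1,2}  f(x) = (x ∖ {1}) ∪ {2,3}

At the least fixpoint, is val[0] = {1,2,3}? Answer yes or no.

Trace (13 dequeues):
  [1] u=0 | in {0,1,2,3} | out {0,1,2,3} | prev {1,2,3} | push {}
  [2] u=1 | in {} | out {3} | ==
  [3] u=2 | in {} | out {0} | ==
  [4] u=3 | in {0,1,2} | out {0,1,2} | prev {} | push {}
  [5] u=4 | in {0,1,2,3} | out {0,1,2,3} | prev {1} | push {}
  [6] u=5 | in {0,1,2} | out {0,1,2} | prev {} | push {}
  [7] u=6 | in {0,1,2,3} | out {0,1,3} | prev {} | push {0}
  [8] u=7 | in {0,3} | out {0,1,2,3} | prev {0,1,2} | push {3,4,5}
  [9] u=0 | in {0,1,2,3} | out {0,1,2,3} | ==
  [10] u=3 | in {0,1,2,3} | out {0,1,2,3} | prev {0,1,2} | push {}
  [11] u=4 | in {0,1,2,3} | out {0,1,2,3} | ==
  [12] u=5 | in {0,1,2,3} | out {0,1,2,3} | prev {0,1,2} | push {6}
  [13] u=6 | in {0,1,2,3} | out {0,1,3} | ==

Converged values:
  [0] {0,1,2,3}
  [1] {3}
  [2] {0}
  [3] {0,1,2,3}
  [4] {0,1,2,3}
  [5] {0,1,2,3}
  [6] {0,1,3}
  [7] {0,1,2,3}

no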